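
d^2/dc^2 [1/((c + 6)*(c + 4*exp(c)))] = 2*(-2*(c + 6)^2*(c + 4*exp(c))*exp(c) + (c + 6)^2*(4*exp(c) + 1)^2 + (c + 6)*(c + 4*exp(c))*(4*exp(c) + 1) + (c + 4*exp(c))^2)/((c + 6)^3*(c + 4*exp(c))^3)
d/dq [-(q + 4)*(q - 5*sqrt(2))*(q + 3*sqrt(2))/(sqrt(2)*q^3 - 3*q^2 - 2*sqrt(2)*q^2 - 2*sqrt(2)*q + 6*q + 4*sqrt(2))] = (-q^4 + 6*sqrt(2)*q^4 - 56*sqrt(2)*q^3 - 44*q^3 - 268*sqrt(2)*q^2 + 90*q^2 + 448*sqrt(2)*q + 752*q - 656 + 360*sqrt(2))/(2*q^6 - 6*sqrt(2)*q^5 - 8*q^5 + 9*q^4 + 24*sqrt(2)*q^4 - 12*sqrt(2)*q^3 - 4*q^3 - 48*sqrt(2)*q^2 + 12*q^2 - 32*q + 48*sqrt(2)*q + 32)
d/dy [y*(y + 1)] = 2*y + 1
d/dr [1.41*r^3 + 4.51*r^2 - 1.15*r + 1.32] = 4.23*r^2 + 9.02*r - 1.15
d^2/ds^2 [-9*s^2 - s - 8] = -18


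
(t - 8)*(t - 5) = t^2 - 13*t + 40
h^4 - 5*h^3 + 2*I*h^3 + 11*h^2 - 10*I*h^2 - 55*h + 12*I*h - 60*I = (h - 5)*(h - 3*I)*(h + I)*(h + 4*I)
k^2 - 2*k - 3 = (k - 3)*(k + 1)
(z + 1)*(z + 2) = z^2 + 3*z + 2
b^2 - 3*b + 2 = (b - 2)*(b - 1)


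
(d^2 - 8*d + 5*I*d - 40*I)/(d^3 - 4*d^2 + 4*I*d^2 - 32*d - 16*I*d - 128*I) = (d + 5*I)/(d^2 + 4*d*(1 + I) + 16*I)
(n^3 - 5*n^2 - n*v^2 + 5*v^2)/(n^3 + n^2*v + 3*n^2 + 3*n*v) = (n^2 - n*v - 5*n + 5*v)/(n*(n + 3))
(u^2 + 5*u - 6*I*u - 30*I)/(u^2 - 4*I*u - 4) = (u^2 + u*(5 - 6*I) - 30*I)/(u^2 - 4*I*u - 4)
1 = 1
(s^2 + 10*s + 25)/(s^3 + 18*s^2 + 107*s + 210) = (s + 5)/(s^2 + 13*s + 42)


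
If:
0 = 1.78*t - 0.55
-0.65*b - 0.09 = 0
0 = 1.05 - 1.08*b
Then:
No Solution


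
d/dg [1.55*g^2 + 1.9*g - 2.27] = 3.1*g + 1.9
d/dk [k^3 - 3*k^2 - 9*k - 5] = 3*k^2 - 6*k - 9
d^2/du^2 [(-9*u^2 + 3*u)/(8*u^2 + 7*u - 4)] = 24*(58*u^3 - 72*u^2 + 24*u - 5)/(512*u^6 + 1344*u^5 + 408*u^4 - 1001*u^3 - 204*u^2 + 336*u - 64)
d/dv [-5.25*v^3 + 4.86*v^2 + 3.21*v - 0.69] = -15.75*v^2 + 9.72*v + 3.21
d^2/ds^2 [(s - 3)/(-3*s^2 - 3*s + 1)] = 6*(-3*(s - 3)*(2*s + 1)^2 + (3*s - 2)*(3*s^2 + 3*s - 1))/(3*s^2 + 3*s - 1)^3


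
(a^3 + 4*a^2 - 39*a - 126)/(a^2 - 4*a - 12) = (a^2 + 10*a + 21)/(a + 2)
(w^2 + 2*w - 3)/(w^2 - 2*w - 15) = (w - 1)/(w - 5)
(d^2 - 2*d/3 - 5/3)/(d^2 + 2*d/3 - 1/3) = (3*d - 5)/(3*d - 1)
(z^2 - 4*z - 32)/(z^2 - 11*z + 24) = (z + 4)/(z - 3)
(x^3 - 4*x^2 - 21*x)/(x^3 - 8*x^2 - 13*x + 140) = x*(x + 3)/(x^2 - x - 20)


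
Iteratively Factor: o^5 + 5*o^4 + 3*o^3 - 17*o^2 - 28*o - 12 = (o + 1)*(o^4 + 4*o^3 - o^2 - 16*o - 12) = (o + 1)*(o + 2)*(o^3 + 2*o^2 - 5*o - 6) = (o + 1)^2*(o + 2)*(o^2 + o - 6) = (o + 1)^2*(o + 2)*(o + 3)*(o - 2)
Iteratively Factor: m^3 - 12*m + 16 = (m - 2)*(m^2 + 2*m - 8) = (m - 2)*(m + 4)*(m - 2)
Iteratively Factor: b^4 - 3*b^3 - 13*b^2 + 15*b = (b)*(b^3 - 3*b^2 - 13*b + 15) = b*(b - 1)*(b^2 - 2*b - 15) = b*(b - 1)*(b + 3)*(b - 5)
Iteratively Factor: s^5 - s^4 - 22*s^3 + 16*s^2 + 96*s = (s - 3)*(s^4 + 2*s^3 - 16*s^2 - 32*s) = (s - 3)*(s + 4)*(s^3 - 2*s^2 - 8*s) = s*(s - 3)*(s + 4)*(s^2 - 2*s - 8) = s*(s - 3)*(s + 2)*(s + 4)*(s - 4)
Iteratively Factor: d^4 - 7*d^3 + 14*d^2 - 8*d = (d)*(d^3 - 7*d^2 + 14*d - 8) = d*(d - 2)*(d^2 - 5*d + 4) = d*(d - 4)*(d - 2)*(d - 1)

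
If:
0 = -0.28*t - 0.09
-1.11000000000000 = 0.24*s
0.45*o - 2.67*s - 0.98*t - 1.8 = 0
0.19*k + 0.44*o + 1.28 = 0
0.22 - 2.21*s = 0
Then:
No Solution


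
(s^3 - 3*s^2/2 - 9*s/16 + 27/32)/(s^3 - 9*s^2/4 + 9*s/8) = (s + 3/4)/s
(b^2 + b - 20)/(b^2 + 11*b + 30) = (b - 4)/(b + 6)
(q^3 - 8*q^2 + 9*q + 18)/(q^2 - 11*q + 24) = (q^2 - 5*q - 6)/(q - 8)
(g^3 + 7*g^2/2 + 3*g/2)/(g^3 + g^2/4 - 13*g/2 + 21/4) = 2*g*(2*g + 1)/(4*g^2 - 11*g + 7)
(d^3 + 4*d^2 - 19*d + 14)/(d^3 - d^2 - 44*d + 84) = (d - 1)/(d - 6)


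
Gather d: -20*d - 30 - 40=-20*d - 70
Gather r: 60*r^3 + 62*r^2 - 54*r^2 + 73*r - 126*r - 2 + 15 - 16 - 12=60*r^3 + 8*r^2 - 53*r - 15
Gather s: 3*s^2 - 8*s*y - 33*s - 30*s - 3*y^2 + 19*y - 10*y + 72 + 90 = 3*s^2 + s*(-8*y - 63) - 3*y^2 + 9*y + 162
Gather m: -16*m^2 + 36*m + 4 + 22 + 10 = -16*m^2 + 36*m + 36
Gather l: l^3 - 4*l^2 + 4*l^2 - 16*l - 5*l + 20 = l^3 - 21*l + 20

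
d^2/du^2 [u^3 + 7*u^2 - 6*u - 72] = 6*u + 14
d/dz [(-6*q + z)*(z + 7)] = -6*q + 2*z + 7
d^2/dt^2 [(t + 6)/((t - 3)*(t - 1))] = 2*(t^3 + 18*t^2 - 81*t + 90)/(t^6 - 12*t^5 + 57*t^4 - 136*t^3 + 171*t^2 - 108*t + 27)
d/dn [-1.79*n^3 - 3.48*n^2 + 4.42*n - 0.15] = -5.37*n^2 - 6.96*n + 4.42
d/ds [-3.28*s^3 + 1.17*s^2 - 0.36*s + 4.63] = -9.84*s^2 + 2.34*s - 0.36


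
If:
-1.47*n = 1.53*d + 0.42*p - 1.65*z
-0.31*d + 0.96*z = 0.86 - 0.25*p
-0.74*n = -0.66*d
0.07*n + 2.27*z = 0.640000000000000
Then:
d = -0.15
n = -0.14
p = 2.15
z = 0.29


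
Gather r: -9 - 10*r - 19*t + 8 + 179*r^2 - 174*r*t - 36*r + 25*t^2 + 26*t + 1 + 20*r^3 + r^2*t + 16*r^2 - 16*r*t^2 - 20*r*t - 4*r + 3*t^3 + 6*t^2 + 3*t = 20*r^3 + r^2*(t + 195) + r*(-16*t^2 - 194*t - 50) + 3*t^3 + 31*t^2 + 10*t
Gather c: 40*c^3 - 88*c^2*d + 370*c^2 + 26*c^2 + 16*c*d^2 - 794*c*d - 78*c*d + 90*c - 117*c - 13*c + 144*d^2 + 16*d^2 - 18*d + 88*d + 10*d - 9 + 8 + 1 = 40*c^3 + c^2*(396 - 88*d) + c*(16*d^2 - 872*d - 40) + 160*d^2 + 80*d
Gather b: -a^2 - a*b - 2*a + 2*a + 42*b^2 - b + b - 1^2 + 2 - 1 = -a^2 - a*b + 42*b^2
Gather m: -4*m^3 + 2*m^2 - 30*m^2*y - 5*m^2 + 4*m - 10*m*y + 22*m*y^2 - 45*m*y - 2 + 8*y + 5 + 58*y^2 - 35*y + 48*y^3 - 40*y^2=-4*m^3 + m^2*(-30*y - 3) + m*(22*y^2 - 55*y + 4) + 48*y^3 + 18*y^2 - 27*y + 3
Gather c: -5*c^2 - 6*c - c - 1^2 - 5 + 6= -5*c^2 - 7*c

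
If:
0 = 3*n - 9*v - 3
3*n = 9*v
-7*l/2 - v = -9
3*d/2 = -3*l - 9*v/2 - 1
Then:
No Solution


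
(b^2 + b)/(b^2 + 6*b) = (b + 1)/(b + 6)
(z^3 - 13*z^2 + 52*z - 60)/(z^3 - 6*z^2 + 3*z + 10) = (z - 6)/(z + 1)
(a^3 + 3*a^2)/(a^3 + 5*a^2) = (a + 3)/(a + 5)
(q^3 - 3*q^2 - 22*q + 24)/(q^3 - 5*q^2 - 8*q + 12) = (q + 4)/(q + 2)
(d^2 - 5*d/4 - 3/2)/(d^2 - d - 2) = (d + 3/4)/(d + 1)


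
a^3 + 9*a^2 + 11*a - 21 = (a - 1)*(a + 3)*(a + 7)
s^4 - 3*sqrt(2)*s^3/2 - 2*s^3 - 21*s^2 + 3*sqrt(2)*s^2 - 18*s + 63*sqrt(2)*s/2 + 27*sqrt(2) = (s - 6)*(s + 1)*(s + 3)*(s - 3*sqrt(2)/2)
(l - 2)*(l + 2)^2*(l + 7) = l^4 + 9*l^3 + 10*l^2 - 36*l - 56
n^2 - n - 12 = (n - 4)*(n + 3)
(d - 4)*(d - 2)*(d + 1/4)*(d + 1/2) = d^4 - 21*d^3/4 + 29*d^2/8 + 21*d/4 + 1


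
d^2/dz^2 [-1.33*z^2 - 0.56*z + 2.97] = -2.66000000000000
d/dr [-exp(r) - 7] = -exp(r)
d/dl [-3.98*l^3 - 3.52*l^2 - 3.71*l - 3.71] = -11.94*l^2 - 7.04*l - 3.71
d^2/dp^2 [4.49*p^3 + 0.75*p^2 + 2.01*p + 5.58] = 26.94*p + 1.5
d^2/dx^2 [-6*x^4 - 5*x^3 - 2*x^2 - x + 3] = -72*x^2 - 30*x - 4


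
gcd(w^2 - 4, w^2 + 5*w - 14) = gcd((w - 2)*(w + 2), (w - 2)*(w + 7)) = w - 2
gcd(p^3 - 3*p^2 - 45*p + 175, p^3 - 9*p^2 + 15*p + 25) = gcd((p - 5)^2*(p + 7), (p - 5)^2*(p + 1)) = p^2 - 10*p + 25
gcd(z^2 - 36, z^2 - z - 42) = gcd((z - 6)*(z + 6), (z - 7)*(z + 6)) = z + 6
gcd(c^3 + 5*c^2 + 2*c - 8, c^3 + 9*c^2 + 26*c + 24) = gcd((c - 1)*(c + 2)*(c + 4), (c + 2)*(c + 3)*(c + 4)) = c^2 + 6*c + 8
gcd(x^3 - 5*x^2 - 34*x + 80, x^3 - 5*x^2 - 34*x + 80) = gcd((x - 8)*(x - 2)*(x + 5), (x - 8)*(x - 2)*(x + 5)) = x^3 - 5*x^2 - 34*x + 80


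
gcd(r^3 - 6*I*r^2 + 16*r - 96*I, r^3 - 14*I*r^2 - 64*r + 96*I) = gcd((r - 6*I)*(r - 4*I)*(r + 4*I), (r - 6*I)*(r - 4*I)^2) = r^2 - 10*I*r - 24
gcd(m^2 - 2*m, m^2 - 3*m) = m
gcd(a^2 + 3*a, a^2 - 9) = a + 3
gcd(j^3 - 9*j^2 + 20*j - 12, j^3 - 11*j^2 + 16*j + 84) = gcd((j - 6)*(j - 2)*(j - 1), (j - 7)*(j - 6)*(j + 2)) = j - 6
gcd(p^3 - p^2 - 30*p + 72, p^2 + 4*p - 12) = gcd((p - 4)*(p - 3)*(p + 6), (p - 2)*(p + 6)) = p + 6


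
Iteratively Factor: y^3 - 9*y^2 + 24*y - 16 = (y - 4)*(y^2 - 5*y + 4) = (y - 4)^2*(y - 1)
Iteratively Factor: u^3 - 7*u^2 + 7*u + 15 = (u - 5)*(u^2 - 2*u - 3) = (u - 5)*(u + 1)*(u - 3)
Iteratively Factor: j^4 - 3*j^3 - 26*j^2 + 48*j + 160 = (j + 2)*(j^3 - 5*j^2 - 16*j + 80) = (j - 4)*(j + 2)*(j^2 - j - 20) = (j - 4)*(j + 2)*(j + 4)*(j - 5)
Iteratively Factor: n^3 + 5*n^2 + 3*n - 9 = (n - 1)*(n^2 + 6*n + 9) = (n - 1)*(n + 3)*(n + 3)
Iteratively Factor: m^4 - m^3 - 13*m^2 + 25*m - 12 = (m - 1)*(m^3 - 13*m + 12) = (m - 1)^2*(m^2 + m - 12) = (m - 1)^2*(m + 4)*(m - 3)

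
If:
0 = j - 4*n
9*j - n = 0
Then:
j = 0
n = 0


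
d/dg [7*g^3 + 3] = 21*g^2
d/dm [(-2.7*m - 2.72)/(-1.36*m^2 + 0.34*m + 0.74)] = (3.672*m^2 - 0.918*m - (2.7*m + 2.72)*(2.72*m - 0.34) - 1.998)/(-1.36*m^2 + 0.34*m + 0.74)^2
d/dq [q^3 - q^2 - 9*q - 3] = 3*q^2 - 2*q - 9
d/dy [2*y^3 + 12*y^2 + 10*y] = 6*y^2 + 24*y + 10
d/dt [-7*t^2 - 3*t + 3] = -14*t - 3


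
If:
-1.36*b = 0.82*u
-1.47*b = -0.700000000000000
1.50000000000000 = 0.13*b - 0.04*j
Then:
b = 0.48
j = -35.95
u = -0.79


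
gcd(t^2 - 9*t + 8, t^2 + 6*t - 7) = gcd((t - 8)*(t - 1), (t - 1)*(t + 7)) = t - 1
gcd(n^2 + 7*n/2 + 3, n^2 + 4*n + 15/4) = n + 3/2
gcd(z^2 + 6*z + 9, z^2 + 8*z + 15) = z + 3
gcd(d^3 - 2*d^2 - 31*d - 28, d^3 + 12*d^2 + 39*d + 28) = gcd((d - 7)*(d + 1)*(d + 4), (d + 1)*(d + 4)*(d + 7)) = d^2 + 5*d + 4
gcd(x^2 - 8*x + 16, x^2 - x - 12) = x - 4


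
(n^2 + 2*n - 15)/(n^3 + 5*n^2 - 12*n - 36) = (n + 5)/(n^2 + 8*n + 12)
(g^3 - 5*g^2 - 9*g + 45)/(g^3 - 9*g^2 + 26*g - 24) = (g^2 - 2*g - 15)/(g^2 - 6*g + 8)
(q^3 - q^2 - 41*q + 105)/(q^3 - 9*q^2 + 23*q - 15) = (q + 7)/(q - 1)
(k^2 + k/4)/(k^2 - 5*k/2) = (4*k + 1)/(2*(2*k - 5))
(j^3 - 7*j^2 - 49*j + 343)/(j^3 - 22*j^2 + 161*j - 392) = (j + 7)/(j - 8)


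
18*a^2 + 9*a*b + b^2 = (3*a + b)*(6*a + b)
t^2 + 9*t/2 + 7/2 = (t + 1)*(t + 7/2)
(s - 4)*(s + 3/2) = s^2 - 5*s/2 - 6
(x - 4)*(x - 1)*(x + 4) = x^3 - x^2 - 16*x + 16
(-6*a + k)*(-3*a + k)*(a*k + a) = 18*a^3*k + 18*a^3 - 9*a^2*k^2 - 9*a^2*k + a*k^3 + a*k^2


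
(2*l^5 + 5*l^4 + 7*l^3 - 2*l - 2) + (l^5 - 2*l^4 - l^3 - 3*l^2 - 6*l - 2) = 3*l^5 + 3*l^4 + 6*l^3 - 3*l^2 - 8*l - 4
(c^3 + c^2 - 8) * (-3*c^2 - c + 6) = -3*c^5 - 4*c^4 + 5*c^3 + 30*c^2 + 8*c - 48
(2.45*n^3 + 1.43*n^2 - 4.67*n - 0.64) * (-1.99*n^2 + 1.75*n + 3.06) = -4.8755*n^5 + 1.4418*n^4 + 19.2928*n^3 - 2.5231*n^2 - 15.4102*n - 1.9584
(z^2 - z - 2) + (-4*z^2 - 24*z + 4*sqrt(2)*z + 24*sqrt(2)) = -3*z^2 - 25*z + 4*sqrt(2)*z - 2 + 24*sqrt(2)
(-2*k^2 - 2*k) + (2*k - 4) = -2*k^2 - 4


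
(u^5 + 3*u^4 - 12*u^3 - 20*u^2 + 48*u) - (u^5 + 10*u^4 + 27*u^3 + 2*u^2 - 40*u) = -7*u^4 - 39*u^3 - 22*u^2 + 88*u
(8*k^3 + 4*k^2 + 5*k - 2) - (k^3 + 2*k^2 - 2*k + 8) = 7*k^3 + 2*k^2 + 7*k - 10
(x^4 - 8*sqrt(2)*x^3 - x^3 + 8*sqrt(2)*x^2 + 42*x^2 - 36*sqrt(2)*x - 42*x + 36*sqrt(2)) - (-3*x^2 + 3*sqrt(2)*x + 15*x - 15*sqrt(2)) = x^4 - 8*sqrt(2)*x^3 - x^3 + 8*sqrt(2)*x^2 + 45*x^2 - 57*x - 39*sqrt(2)*x + 51*sqrt(2)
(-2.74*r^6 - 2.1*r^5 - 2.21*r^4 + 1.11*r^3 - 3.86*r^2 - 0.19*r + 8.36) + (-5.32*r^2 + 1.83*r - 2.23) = -2.74*r^6 - 2.1*r^5 - 2.21*r^4 + 1.11*r^3 - 9.18*r^2 + 1.64*r + 6.13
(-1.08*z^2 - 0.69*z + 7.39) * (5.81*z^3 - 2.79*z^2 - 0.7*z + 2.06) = -6.2748*z^5 - 0.995699999999999*z^4 + 45.617*z^3 - 22.3599*z^2 - 6.5944*z + 15.2234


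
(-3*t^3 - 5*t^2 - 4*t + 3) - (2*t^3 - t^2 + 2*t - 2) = -5*t^3 - 4*t^2 - 6*t + 5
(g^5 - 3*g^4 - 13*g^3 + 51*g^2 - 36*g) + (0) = g^5 - 3*g^4 - 13*g^3 + 51*g^2 - 36*g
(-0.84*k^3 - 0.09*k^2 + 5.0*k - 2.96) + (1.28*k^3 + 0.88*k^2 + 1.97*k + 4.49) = 0.44*k^3 + 0.79*k^2 + 6.97*k + 1.53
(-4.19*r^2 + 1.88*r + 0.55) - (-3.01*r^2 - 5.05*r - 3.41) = -1.18*r^2 + 6.93*r + 3.96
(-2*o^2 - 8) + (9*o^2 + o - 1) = 7*o^2 + o - 9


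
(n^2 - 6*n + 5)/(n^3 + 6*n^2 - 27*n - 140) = (n - 1)/(n^2 + 11*n + 28)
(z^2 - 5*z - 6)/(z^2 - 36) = (z + 1)/(z + 6)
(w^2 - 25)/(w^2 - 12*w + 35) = (w + 5)/(w - 7)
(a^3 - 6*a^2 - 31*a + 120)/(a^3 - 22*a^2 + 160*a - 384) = (a^2 + 2*a - 15)/(a^2 - 14*a + 48)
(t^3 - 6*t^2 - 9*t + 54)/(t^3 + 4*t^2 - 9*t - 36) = (t - 6)/(t + 4)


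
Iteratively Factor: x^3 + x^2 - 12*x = (x + 4)*(x^2 - 3*x) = (x - 3)*(x + 4)*(x)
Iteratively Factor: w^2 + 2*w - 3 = (w + 3)*(w - 1)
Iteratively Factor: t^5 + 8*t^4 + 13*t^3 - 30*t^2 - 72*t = (t + 3)*(t^4 + 5*t^3 - 2*t^2 - 24*t) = (t + 3)*(t + 4)*(t^3 + t^2 - 6*t) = (t - 2)*(t + 3)*(t + 4)*(t^2 + 3*t) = (t - 2)*(t + 3)^2*(t + 4)*(t)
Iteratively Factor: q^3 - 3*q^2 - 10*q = (q - 5)*(q^2 + 2*q) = (q - 5)*(q + 2)*(q)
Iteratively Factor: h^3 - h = (h + 1)*(h^2 - h) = h*(h + 1)*(h - 1)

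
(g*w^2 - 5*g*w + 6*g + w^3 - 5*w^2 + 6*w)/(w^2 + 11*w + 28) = (g*w^2 - 5*g*w + 6*g + w^3 - 5*w^2 + 6*w)/(w^2 + 11*w + 28)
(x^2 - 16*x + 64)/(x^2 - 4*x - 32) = (x - 8)/(x + 4)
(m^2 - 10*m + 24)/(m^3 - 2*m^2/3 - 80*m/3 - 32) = 3*(m - 4)/(3*m^2 + 16*m + 16)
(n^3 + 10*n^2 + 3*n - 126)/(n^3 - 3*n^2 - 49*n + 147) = (n + 6)/(n - 7)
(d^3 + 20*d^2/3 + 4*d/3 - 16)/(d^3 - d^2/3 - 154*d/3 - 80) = (3*d^2 + 2*d - 8)/(3*d^2 - 19*d - 40)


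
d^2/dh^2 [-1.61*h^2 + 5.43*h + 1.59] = -3.22000000000000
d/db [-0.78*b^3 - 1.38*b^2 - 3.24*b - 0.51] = -2.34*b^2 - 2.76*b - 3.24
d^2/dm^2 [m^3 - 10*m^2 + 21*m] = 6*m - 20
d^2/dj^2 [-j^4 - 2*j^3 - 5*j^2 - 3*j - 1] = -12*j^2 - 12*j - 10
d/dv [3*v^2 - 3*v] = 6*v - 3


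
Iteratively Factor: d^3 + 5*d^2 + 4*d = (d)*(d^2 + 5*d + 4) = d*(d + 4)*(d + 1)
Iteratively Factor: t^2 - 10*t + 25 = (t - 5)*(t - 5)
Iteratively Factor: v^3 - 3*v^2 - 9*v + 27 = (v - 3)*(v^2 - 9) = (v - 3)^2*(v + 3)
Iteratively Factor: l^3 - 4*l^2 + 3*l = (l - 3)*(l^2 - l) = l*(l - 3)*(l - 1)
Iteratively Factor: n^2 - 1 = (n - 1)*(n + 1)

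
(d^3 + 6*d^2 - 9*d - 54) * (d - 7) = d^4 - d^3 - 51*d^2 + 9*d + 378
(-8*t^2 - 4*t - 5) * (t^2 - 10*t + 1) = -8*t^4 + 76*t^3 + 27*t^2 + 46*t - 5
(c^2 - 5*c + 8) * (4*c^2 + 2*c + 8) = 4*c^4 - 18*c^3 + 30*c^2 - 24*c + 64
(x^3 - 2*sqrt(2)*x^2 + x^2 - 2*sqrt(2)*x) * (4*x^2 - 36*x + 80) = 4*x^5 - 32*x^4 - 8*sqrt(2)*x^4 + 44*x^3 + 64*sqrt(2)*x^3 - 88*sqrt(2)*x^2 + 80*x^2 - 160*sqrt(2)*x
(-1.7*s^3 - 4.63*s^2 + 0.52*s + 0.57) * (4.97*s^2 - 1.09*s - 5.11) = -8.449*s^5 - 21.1581*s^4 + 16.3181*s^3 + 25.9254*s^2 - 3.2785*s - 2.9127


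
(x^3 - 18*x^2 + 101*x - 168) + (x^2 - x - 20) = x^3 - 17*x^2 + 100*x - 188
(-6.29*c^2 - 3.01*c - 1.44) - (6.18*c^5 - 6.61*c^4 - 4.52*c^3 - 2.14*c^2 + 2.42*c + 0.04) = -6.18*c^5 + 6.61*c^4 + 4.52*c^3 - 4.15*c^2 - 5.43*c - 1.48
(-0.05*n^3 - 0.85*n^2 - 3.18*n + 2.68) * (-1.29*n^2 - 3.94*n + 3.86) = 0.0645*n^5 + 1.2935*n^4 + 7.2582*n^3 + 5.791*n^2 - 22.834*n + 10.3448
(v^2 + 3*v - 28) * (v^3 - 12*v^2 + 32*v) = v^5 - 9*v^4 - 32*v^3 + 432*v^2 - 896*v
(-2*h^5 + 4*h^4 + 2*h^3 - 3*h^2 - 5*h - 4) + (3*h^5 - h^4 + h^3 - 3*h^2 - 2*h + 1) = h^5 + 3*h^4 + 3*h^3 - 6*h^2 - 7*h - 3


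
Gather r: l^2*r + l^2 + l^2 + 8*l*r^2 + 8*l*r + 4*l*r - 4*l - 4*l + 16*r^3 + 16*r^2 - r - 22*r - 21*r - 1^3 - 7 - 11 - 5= 2*l^2 - 8*l + 16*r^3 + r^2*(8*l + 16) + r*(l^2 + 12*l - 44) - 24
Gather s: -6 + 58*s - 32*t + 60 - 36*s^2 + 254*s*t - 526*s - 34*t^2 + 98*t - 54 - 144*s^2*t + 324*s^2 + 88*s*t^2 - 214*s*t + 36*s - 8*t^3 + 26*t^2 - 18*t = s^2*(288 - 144*t) + s*(88*t^2 + 40*t - 432) - 8*t^3 - 8*t^2 + 48*t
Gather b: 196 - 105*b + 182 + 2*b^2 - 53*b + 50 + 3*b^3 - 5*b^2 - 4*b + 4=3*b^3 - 3*b^2 - 162*b + 432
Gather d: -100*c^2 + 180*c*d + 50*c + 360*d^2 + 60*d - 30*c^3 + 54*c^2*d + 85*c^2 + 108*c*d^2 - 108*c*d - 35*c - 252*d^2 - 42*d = -30*c^3 - 15*c^2 + 15*c + d^2*(108*c + 108) + d*(54*c^2 + 72*c + 18)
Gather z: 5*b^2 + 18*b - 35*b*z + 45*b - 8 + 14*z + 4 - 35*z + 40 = 5*b^2 + 63*b + z*(-35*b - 21) + 36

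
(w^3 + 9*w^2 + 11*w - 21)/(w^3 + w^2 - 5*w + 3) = (w + 7)/(w - 1)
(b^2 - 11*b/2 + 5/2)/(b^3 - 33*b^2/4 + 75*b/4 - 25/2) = 2*(2*b - 1)/(4*b^2 - 13*b + 10)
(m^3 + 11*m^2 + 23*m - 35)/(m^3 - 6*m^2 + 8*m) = (m^3 + 11*m^2 + 23*m - 35)/(m*(m^2 - 6*m + 8))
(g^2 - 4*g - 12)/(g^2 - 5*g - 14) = (g - 6)/(g - 7)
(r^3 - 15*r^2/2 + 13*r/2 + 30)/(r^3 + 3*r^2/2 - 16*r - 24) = (r - 5)/(r + 4)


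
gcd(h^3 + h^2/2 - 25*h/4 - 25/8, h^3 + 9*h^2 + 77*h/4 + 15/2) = h^2 + 3*h + 5/4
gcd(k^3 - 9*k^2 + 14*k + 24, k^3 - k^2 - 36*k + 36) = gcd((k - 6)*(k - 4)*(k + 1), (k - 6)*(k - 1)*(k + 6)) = k - 6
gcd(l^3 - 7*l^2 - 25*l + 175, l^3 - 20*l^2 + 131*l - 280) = l^2 - 12*l + 35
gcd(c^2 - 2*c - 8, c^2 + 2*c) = c + 2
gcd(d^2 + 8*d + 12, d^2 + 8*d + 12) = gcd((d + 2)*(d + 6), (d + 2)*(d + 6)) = d^2 + 8*d + 12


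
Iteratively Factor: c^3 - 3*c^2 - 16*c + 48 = (c + 4)*(c^2 - 7*c + 12) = (c - 3)*(c + 4)*(c - 4)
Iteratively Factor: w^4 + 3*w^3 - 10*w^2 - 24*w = (w)*(w^3 + 3*w^2 - 10*w - 24) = w*(w + 2)*(w^2 + w - 12) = w*(w - 3)*(w + 2)*(w + 4)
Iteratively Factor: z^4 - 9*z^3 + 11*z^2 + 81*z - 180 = (z - 5)*(z^3 - 4*z^2 - 9*z + 36) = (z - 5)*(z - 4)*(z^2 - 9) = (z - 5)*(z - 4)*(z - 3)*(z + 3)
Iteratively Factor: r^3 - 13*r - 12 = (r - 4)*(r^2 + 4*r + 3) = (r - 4)*(r + 3)*(r + 1)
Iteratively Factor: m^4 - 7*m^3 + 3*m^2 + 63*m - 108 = (m - 3)*(m^3 - 4*m^2 - 9*m + 36) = (m - 4)*(m - 3)*(m^2 - 9) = (m - 4)*(m - 3)^2*(m + 3)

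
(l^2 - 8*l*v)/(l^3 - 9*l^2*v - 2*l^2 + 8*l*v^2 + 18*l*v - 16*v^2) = l/(l^2 - l*v - 2*l + 2*v)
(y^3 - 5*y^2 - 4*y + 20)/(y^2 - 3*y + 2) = (y^2 - 3*y - 10)/(y - 1)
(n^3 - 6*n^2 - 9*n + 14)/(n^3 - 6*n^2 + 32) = (n^2 - 8*n + 7)/(n^2 - 8*n + 16)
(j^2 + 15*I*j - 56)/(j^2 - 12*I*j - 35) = (-j^2 - 15*I*j + 56)/(-j^2 + 12*I*j + 35)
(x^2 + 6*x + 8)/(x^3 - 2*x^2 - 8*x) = (x + 4)/(x*(x - 4))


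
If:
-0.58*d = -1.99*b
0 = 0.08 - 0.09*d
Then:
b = 0.26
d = 0.89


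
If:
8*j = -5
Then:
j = -5/8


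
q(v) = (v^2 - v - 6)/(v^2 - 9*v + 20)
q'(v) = (9 - 2*v)*(v^2 - v - 6)/(v^2 - 9*v + 20)^2 + (2*v - 1)/(v^2 - 9*v + 20)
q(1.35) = -0.57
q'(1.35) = -0.20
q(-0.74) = -0.17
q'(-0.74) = -0.16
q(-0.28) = -0.25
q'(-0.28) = -0.17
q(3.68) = 9.14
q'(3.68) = 50.56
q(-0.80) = -0.16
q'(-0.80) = -0.16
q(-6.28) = 0.34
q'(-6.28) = -0.05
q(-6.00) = 0.33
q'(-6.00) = -0.06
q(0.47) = -0.39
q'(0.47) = -0.20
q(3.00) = 0.00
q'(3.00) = 2.50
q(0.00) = -0.30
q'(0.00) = -0.18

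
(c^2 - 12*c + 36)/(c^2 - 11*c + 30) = (c - 6)/(c - 5)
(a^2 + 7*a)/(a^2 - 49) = a/(a - 7)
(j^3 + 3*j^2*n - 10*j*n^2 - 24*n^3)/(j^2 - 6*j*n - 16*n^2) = (j^2 + j*n - 12*n^2)/(j - 8*n)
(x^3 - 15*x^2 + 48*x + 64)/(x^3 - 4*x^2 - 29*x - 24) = (x - 8)/(x + 3)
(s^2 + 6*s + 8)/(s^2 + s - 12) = (s + 2)/(s - 3)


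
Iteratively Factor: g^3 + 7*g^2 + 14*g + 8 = (g + 4)*(g^2 + 3*g + 2) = (g + 2)*(g + 4)*(g + 1)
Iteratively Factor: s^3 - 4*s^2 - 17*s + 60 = (s + 4)*(s^2 - 8*s + 15) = (s - 5)*(s + 4)*(s - 3)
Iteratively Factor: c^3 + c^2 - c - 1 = (c - 1)*(c^2 + 2*c + 1) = (c - 1)*(c + 1)*(c + 1)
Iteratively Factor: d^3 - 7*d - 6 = (d + 1)*(d^2 - d - 6) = (d + 1)*(d + 2)*(d - 3)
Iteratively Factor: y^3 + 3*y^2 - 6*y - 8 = (y + 1)*(y^2 + 2*y - 8) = (y + 1)*(y + 4)*(y - 2)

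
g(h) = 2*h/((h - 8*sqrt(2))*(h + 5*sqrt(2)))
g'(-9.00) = -0.21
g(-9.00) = -0.46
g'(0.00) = -0.02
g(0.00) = 0.00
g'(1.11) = -0.02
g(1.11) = -0.03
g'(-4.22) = -0.10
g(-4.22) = 0.19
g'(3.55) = -0.03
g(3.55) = -0.09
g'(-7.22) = -34.68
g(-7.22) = -5.23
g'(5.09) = -0.04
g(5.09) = -0.13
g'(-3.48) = -0.07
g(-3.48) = 0.13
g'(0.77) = -0.02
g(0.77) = -0.02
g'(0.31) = -0.02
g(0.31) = -0.00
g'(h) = -2*h/((h - 8*sqrt(2))*(h + 5*sqrt(2))^2) - 2*h/((h - 8*sqrt(2))^2*(h + 5*sqrt(2))) + 2/((h - 8*sqrt(2))*(h + 5*sqrt(2)))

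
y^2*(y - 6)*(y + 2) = y^4 - 4*y^3 - 12*y^2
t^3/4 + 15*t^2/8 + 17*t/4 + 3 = (t/4 + 1)*(t + 3/2)*(t + 2)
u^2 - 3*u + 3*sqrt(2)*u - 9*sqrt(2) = (u - 3)*(u + 3*sqrt(2))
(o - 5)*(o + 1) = o^2 - 4*o - 5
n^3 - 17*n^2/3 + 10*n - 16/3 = (n - 8/3)*(n - 2)*(n - 1)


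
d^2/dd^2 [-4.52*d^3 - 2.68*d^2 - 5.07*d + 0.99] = -27.12*d - 5.36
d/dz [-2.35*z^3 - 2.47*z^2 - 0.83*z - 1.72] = -7.05*z^2 - 4.94*z - 0.83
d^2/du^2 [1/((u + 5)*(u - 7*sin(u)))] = ((1 - 7*cos(u))*(u - 7*sin(u))*(2*u + 10) - 7*(u + 5)^2*(u - 7*sin(u))*sin(u) + 2*(u + 5)^2*(7*cos(u) - 1)^2 + 2*(u - 7*sin(u))^2)/((u + 5)^3*(u - 7*sin(u))^3)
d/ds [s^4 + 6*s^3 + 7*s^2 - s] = 4*s^3 + 18*s^2 + 14*s - 1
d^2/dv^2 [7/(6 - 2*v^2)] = 21*(-v^2 - 1)/(v^2 - 3)^3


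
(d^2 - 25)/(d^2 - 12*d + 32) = (d^2 - 25)/(d^2 - 12*d + 32)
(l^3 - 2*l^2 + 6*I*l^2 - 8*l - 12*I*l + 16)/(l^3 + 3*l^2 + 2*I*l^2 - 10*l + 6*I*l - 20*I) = (l + 4*I)/(l + 5)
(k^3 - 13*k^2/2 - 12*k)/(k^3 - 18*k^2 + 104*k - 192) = k*(2*k + 3)/(2*(k^2 - 10*k + 24))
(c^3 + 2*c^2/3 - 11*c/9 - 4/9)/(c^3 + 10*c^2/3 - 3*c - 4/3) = (c + 4/3)/(c + 4)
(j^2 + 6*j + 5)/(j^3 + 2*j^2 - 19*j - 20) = 1/(j - 4)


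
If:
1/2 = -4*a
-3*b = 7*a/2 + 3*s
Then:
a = -1/8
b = 7/48 - s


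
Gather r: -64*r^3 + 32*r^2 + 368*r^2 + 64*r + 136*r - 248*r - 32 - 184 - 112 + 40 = -64*r^3 + 400*r^2 - 48*r - 288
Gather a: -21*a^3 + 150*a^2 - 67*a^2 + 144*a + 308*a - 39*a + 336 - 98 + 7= -21*a^3 + 83*a^2 + 413*a + 245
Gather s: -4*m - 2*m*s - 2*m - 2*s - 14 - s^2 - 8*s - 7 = -6*m - s^2 + s*(-2*m - 10) - 21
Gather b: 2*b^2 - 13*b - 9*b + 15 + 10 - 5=2*b^2 - 22*b + 20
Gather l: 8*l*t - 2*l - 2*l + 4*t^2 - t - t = l*(8*t - 4) + 4*t^2 - 2*t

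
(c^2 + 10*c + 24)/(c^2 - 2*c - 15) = (c^2 + 10*c + 24)/(c^2 - 2*c - 15)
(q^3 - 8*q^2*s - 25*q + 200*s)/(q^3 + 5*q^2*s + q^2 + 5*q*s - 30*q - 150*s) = (q^2 - 8*q*s + 5*q - 40*s)/(q^2 + 5*q*s + 6*q + 30*s)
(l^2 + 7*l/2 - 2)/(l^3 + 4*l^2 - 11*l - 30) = (l^2 + 7*l/2 - 2)/(l^3 + 4*l^2 - 11*l - 30)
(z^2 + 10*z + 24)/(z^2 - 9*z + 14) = (z^2 + 10*z + 24)/(z^2 - 9*z + 14)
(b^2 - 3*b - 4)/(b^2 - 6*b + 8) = (b + 1)/(b - 2)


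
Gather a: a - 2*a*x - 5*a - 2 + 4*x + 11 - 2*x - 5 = a*(-2*x - 4) + 2*x + 4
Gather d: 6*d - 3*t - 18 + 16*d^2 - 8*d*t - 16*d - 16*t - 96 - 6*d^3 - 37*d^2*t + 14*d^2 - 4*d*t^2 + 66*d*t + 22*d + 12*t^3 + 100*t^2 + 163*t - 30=-6*d^3 + d^2*(30 - 37*t) + d*(-4*t^2 + 58*t + 12) + 12*t^3 + 100*t^2 + 144*t - 144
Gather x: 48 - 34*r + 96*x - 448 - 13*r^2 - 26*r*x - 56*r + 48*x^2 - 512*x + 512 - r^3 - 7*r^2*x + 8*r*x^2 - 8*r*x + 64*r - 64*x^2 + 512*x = -r^3 - 13*r^2 - 26*r + x^2*(8*r - 16) + x*(-7*r^2 - 34*r + 96) + 112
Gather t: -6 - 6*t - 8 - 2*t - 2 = -8*t - 16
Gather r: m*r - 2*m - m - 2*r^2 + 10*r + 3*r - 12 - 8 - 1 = -3*m - 2*r^2 + r*(m + 13) - 21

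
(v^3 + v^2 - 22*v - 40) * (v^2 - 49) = v^5 + v^4 - 71*v^3 - 89*v^2 + 1078*v + 1960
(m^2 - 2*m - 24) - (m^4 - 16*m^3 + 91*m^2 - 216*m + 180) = -m^4 + 16*m^3 - 90*m^2 + 214*m - 204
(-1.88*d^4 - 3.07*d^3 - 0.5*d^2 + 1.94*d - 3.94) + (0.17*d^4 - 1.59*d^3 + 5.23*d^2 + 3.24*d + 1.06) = -1.71*d^4 - 4.66*d^3 + 4.73*d^2 + 5.18*d - 2.88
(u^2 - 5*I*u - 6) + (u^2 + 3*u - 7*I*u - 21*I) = 2*u^2 + 3*u - 12*I*u - 6 - 21*I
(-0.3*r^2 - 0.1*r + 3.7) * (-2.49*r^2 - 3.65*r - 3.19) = 0.747*r^4 + 1.344*r^3 - 7.891*r^2 - 13.186*r - 11.803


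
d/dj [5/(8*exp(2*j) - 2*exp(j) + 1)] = (10 - 80*exp(j))*exp(j)/(8*exp(2*j) - 2*exp(j) + 1)^2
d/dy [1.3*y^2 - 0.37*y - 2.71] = 2.6*y - 0.37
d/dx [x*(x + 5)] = 2*x + 5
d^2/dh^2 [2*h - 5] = 0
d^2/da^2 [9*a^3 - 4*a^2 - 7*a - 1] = 54*a - 8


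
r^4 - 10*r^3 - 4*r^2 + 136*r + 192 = (r - 8)*(r - 6)*(r + 2)^2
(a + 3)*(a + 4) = a^2 + 7*a + 12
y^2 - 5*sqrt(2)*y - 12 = (y - 6*sqrt(2))*(y + sqrt(2))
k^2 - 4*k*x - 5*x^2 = (k - 5*x)*(k + x)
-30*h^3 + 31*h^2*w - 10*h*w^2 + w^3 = (-5*h + w)*(-3*h + w)*(-2*h + w)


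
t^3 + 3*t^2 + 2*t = t*(t + 1)*(t + 2)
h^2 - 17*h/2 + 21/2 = (h - 7)*(h - 3/2)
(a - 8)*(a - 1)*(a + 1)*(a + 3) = a^4 - 5*a^3 - 25*a^2 + 5*a + 24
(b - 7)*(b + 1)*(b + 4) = b^3 - 2*b^2 - 31*b - 28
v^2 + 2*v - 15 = (v - 3)*(v + 5)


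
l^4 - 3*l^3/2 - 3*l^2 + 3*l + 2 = (l - 2)*(l + 1/2)*(l - sqrt(2))*(l + sqrt(2))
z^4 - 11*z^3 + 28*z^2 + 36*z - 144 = (z - 6)*(z - 4)*(z - 3)*(z + 2)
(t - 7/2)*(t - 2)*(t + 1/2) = t^3 - 5*t^2 + 17*t/4 + 7/2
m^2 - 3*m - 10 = (m - 5)*(m + 2)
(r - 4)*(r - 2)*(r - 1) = r^3 - 7*r^2 + 14*r - 8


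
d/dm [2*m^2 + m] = 4*m + 1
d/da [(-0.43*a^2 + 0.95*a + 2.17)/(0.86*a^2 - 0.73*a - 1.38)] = (-0.5031*a^2 - 2.5456*a + 0.2731)/(0.7396*a^4 - 1.2556*a^3 - 1.8407*a^2 + 2.0148*a + 1.9044)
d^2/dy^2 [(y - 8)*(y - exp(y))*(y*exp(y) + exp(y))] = (y^3 - 4*y^2*exp(y) - y^2 + 20*y*exp(y) - 30*y + 58*exp(y) - 30)*exp(y)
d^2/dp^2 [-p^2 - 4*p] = -2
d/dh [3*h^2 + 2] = 6*h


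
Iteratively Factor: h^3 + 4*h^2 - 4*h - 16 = (h + 2)*(h^2 + 2*h - 8) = (h - 2)*(h + 2)*(h + 4)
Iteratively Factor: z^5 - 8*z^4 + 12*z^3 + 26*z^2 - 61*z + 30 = (z - 1)*(z^4 - 7*z^3 + 5*z^2 + 31*z - 30) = (z - 1)*(z + 2)*(z^3 - 9*z^2 + 23*z - 15) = (z - 1)^2*(z + 2)*(z^2 - 8*z + 15) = (z - 3)*(z - 1)^2*(z + 2)*(z - 5)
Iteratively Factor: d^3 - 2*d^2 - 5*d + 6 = (d + 2)*(d^2 - 4*d + 3) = (d - 1)*(d + 2)*(d - 3)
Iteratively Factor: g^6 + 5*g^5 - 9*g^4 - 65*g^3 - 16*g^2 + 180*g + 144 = (g + 3)*(g^5 + 2*g^4 - 15*g^3 - 20*g^2 + 44*g + 48) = (g - 3)*(g + 3)*(g^4 + 5*g^3 - 20*g - 16) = (g - 3)*(g + 3)*(g + 4)*(g^3 + g^2 - 4*g - 4) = (g - 3)*(g + 1)*(g + 3)*(g + 4)*(g^2 - 4) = (g - 3)*(g - 2)*(g + 1)*(g + 3)*(g + 4)*(g + 2)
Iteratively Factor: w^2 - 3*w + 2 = (w - 2)*(w - 1)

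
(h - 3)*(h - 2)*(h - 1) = h^3 - 6*h^2 + 11*h - 6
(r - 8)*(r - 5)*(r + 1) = r^3 - 12*r^2 + 27*r + 40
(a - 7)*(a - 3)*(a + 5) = a^3 - 5*a^2 - 29*a + 105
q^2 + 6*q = q*(q + 6)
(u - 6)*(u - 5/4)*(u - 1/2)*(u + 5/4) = u^4 - 13*u^3/2 + 23*u^2/16 + 325*u/32 - 75/16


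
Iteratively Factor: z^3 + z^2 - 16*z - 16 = (z + 1)*(z^2 - 16) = (z - 4)*(z + 1)*(z + 4)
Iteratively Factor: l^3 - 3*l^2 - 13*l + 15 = (l + 3)*(l^2 - 6*l + 5) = (l - 5)*(l + 3)*(l - 1)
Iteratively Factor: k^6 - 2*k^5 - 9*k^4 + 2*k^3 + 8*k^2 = (k - 1)*(k^5 - k^4 - 10*k^3 - 8*k^2) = (k - 4)*(k - 1)*(k^4 + 3*k^3 + 2*k^2) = (k - 4)*(k - 1)*(k + 2)*(k^3 + k^2) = (k - 4)*(k - 1)*(k + 1)*(k + 2)*(k^2) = k*(k - 4)*(k - 1)*(k + 1)*(k + 2)*(k)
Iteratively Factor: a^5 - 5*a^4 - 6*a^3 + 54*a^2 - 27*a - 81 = (a - 3)*(a^4 - 2*a^3 - 12*a^2 + 18*a + 27) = (a - 3)*(a + 1)*(a^3 - 3*a^2 - 9*a + 27) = (a - 3)^2*(a + 1)*(a^2 - 9) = (a - 3)^2*(a + 1)*(a + 3)*(a - 3)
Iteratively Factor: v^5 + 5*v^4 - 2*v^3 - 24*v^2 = (v + 4)*(v^4 + v^3 - 6*v^2) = (v - 2)*(v + 4)*(v^3 + 3*v^2) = v*(v - 2)*(v + 4)*(v^2 + 3*v) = v^2*(v - 2)*(v + 4)*(v + 3)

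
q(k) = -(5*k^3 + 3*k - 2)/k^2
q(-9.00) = 45.36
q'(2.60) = -4.78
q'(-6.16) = -4.90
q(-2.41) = 13.64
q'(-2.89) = -4.48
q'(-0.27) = 239.37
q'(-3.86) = -4.73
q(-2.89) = 15.73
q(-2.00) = 12.00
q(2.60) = -13.86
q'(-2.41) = -4.20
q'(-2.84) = -4.45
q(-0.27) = 39.90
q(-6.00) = 30.56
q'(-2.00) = -3.75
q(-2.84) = 15.50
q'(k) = -(15*k^2 + 3)/k^2 + 2*(5*k^3 + 3*k - 2)/k^3 = -5 + 3/k^2 - 4/k^3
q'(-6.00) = -4.90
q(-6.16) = 31.34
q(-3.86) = 20.21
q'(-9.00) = -4.96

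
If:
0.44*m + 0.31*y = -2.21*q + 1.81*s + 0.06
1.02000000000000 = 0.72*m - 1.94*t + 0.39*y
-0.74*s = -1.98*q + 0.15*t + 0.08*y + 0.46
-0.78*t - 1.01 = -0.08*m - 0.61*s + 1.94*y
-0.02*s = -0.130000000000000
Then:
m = 11.63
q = 2.97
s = 6.50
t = 3.88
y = 0.44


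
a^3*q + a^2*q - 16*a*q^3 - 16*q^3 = (a - 4*q)*(a + 4*q)*(a*q + q)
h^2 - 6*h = h*(h - 6)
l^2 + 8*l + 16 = (l + 4)^2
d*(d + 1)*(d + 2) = d^3 + 3*d^2 + 2*d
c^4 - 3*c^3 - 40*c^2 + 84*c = c*(c - 7)*(c - 2)*(c + 6)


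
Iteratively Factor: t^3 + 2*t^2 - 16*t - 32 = (t + 2)*(t^2 - 16) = (t - 4)*(t + 2)*(t + 4)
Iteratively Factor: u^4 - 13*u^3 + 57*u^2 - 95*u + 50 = (u - 5)*(u^3 - 8*u^2 + 17*u - 10) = (u - 5)*(u - 1)*(u^2 - 7*u + 10) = (u - 5)*(u - 2)*(u - 1)*(u - 5)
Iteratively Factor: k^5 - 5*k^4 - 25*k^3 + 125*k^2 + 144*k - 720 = (k - 4)*(k^4 - k^3 - 29*k^2 + 9*k + 180) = (k - 4)*(k - 3)*(k^3 + 2*k^2 - 23*k - 60) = (k - 4)*(k - 3)*(k + 4)*(k^2 - 2*k - 15) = (k - 4)*(k - 3)*(k + 3)*(k + 4)*(k - 5)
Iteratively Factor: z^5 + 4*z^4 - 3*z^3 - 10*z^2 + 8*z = (z)*(z^4 + 4*z^3 - 3*z^2 - 10*z + 8) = z*(z - 1)*(z^3 + 5*z^2 + 2*z - 8) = z*(z - 1)*(z + 2)*(z^2 + 3*z - 4) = z*(z - 1)^2*(z + 2)*(z + 4)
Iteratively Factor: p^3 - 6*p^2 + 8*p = (p)*(p^2 - 6*p + 8) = p*(p - 4)*(p - 2)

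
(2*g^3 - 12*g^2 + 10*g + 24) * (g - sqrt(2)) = 2*g^4 - 12*g^3 - 2*sqrt(2)*g^3 + 10*g^2 + 12*sqrt(2)*g^2 - 10*sqrt(2)*g + 24*g - 24*sqrt(2)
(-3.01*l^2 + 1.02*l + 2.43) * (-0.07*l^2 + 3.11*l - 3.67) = 0.2107*l^4 - 9.4325*l^3 + 14.0488*l^2 + 3.8139*l - 8.9181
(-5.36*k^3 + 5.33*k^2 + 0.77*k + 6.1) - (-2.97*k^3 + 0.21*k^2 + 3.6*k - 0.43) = -2.39*k^3 + 5.12*k^2 - 2.83*k + 6.53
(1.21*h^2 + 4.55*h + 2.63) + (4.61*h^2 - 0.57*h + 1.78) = 5.82*h^2 + 3.98*h + 4.41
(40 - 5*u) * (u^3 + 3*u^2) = -5*u^4 + 25*u^3 + 120*u^2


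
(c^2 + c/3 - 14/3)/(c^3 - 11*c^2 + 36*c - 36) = (c + 7/3)/(c^2 - 9*c + 18)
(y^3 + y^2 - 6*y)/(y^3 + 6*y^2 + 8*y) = (y^2 + y - 6)/(y^2 + 6*y + 8)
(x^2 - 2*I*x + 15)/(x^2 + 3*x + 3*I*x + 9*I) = (x - 5*I)/(x + 3)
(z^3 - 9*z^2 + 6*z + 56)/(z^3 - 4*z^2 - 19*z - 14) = (z - 4)/(z + 1)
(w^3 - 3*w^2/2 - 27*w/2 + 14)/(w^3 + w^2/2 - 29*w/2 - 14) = (w - 1)/(w + 1)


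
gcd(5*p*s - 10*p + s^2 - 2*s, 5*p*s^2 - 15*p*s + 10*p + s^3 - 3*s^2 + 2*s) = 5*p*s - 10*p + s^2 - 2*s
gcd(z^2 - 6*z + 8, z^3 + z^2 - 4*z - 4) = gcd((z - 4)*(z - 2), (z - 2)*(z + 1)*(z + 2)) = z - 2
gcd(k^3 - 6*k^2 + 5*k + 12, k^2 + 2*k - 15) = k - 3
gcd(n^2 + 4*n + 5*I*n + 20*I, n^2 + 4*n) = n + 4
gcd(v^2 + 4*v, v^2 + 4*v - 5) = 1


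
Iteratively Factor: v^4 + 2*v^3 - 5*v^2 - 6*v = (v - 2)*(v^3 + 4*v^2 + 3*v) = (v - 2)*(v + 3)*(v^2 + v) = v*(v - 2)*(v + 3)*(v + 1)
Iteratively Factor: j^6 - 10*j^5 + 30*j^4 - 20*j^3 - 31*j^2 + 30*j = (j + 1)*(j^5 - 11*j^4 + 41*j^3 - 61*j^2 + 30*j) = (j - 5)*(j + 1)*(j^4 - 6*j^3 + 11*j^2 - 6*j) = j*(j - 5)*(j + 1)*(j^3 - 6*j^2 + 11*j - 6) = j*(j - 5)*(j - 1)*(j + 1)*(j^2 - 5*j + 6) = j*(j - 5)*(j - 2)*(j - 1)*(j + 1)*(j - 3)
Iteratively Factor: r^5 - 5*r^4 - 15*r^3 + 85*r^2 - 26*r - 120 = (r + 4)*(r^4 - 9*r^3 + 21*r^2 + r - 30) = (r - 3)*(r + 4)*(r^3 - 6*r^2 + 3*r + 10) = (r - 3)*(r - 2)*(r + 4)*(r^2 - 4*r - 5) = (r - 5)*(r - 3)*(r - 2)*(r + 4)*(r + 1)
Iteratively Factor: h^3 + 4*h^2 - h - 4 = (h + 1)*(h^2 + 3*h - 4) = (h - 1)*(h + 1)*(h + 4)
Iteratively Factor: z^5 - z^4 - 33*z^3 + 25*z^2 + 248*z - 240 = (z + 4)*(z^4 - 5*z^3 - 13*z^2 + 77*z - 60) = (z - 1)*(z + 4)*(z^3 - 4*z^2 - 17*z + 60) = (z - 3)*(z - 1)*(z + 4)*(z^2 - z - 20) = (z - 5)*(z - 3)*(z - 1)*(z + 4)*(z + 4)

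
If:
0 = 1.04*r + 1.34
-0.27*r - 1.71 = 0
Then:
No Solution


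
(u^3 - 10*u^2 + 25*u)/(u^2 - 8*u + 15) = u*(u - 5)/(u - 3)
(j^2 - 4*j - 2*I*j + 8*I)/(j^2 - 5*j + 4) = (j - 2*I)/(j - 1)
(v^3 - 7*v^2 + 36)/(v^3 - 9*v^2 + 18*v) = (v + 2)/v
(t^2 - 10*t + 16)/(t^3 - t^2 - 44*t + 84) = (t - 8)/(t^2 + t - 42)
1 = 1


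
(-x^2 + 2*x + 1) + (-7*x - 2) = -x^2 - 5*x - 1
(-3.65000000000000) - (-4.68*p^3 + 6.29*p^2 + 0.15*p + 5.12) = 4.68*p^3 - 6.29*p^2 - 0.15*p - 8.77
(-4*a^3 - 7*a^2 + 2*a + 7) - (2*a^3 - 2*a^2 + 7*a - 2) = -6*a^3 - 5*a^2 - 5*a + 9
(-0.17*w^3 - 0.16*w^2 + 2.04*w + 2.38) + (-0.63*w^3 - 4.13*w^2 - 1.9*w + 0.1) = -0.8*w^3 - 4.29*w^2 + 0.14*w + 2.48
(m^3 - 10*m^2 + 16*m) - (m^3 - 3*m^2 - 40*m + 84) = -7*m^2 + 56*m - 84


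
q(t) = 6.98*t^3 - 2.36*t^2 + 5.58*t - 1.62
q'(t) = 20.94*t^2 - 4.72*t + 5.58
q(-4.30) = -624.21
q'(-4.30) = 413.06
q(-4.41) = -670.77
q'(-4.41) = 433.64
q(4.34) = 548.74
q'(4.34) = 379.51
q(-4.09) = -541.48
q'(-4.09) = 375.17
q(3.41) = 266.74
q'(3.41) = 232.98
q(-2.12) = -90.56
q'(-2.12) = 109.70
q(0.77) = 4.46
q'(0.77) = 14.36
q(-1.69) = -51.48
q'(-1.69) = 73.36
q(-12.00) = -12469.86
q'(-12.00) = 3077.58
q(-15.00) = -24173.82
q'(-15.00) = 4787.88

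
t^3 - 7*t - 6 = (t - 3)*(t + 1)*(t + 2)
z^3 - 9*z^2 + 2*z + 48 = (z - 8)*(z - 3)*(z + 2)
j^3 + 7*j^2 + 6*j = j*(j + 1)*(j + 6)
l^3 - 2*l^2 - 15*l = l*(l - 5)*(l + 3)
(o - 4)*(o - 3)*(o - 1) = o^3 - 8*o^2 + 19*o - 12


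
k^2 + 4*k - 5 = (k - 1)*(k + 5)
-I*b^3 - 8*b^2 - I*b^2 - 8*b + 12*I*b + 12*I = (b - 6*I)*(b - 2*I)*(-I*b - I)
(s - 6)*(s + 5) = s^2 - s - 30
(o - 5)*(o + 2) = o^2 - 3*o - 10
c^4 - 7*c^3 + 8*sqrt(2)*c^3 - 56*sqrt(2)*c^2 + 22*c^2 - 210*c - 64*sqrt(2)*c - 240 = (c - 8)*(c + 1)*(c + 3*sqrt(2))*(c + 5*sqrt(2))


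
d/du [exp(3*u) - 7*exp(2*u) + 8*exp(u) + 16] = (3*exp(2*u) - 14*exp(u) + 8)*exp(u)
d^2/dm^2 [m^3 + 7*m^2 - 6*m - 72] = 6*m + 14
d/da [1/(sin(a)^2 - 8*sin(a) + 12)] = 2*(4 - sin(a))*cos(a)/(sin(a)^2 - 8*sin(a) + 12)^2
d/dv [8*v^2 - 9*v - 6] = 16*v - 9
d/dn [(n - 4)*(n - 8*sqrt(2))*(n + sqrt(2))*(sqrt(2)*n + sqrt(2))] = 4*sqrt(2)*n^3 - 42*n^2 - 9*sqrt(2)*n^2 - 40*sqrt(2)*n + 84*n + 56 + 48*sqrt(2)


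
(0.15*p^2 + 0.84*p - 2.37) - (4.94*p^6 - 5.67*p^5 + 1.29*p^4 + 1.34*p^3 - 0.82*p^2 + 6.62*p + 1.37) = -4.94*p^6 + 5.67*p^5 - 1.29*p^4 - 1.34*p^3 + 0.97*p^2 - 5.78*p - 3.74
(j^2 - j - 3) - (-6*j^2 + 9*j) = 7*j^2 - 10*j - 3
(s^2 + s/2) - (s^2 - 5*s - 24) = 11*s/2 + 24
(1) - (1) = 0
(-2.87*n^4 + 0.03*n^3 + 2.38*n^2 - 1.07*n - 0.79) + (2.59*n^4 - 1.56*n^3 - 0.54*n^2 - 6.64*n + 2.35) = -0.28*n^4 - 1.53*n^3 + 1.84*n^2 - 7.71*n + 1.56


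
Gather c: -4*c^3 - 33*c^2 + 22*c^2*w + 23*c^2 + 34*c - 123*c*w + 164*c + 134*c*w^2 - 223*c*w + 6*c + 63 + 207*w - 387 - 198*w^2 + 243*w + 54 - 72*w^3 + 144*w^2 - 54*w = -4*c^3 + c^2*(22*w - 10) + c*(134*w^2 - 346*w + 204) - 72*w^3 - 54*w^2 + 396*w - 270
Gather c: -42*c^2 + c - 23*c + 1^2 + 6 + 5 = -42*c^2 - 22*c + 12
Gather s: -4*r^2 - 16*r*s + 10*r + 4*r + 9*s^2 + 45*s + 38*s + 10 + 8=-4*r^2 + 14*r + 9*s^2 + s*(83 - 16*r) + 18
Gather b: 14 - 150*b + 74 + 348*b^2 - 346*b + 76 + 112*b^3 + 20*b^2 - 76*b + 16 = 112*b^3 + 368*b^2 - 572*b + 180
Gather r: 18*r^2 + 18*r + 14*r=18*r^2 + 32*r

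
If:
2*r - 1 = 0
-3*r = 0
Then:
No Solution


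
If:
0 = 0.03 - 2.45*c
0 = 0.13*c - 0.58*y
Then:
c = 0.01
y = 0.00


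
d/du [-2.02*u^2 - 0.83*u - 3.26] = -4.04*u - 0.83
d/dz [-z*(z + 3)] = -2*z - 3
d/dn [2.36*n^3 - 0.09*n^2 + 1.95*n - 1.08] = 7.08*n^2 - 0.18*n + 1.95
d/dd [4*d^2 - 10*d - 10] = 8*d - 10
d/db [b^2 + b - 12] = 2*b + 1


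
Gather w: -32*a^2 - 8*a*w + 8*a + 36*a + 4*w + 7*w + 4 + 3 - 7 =-32*a^2 + 44*a + w*(11 - 8*a)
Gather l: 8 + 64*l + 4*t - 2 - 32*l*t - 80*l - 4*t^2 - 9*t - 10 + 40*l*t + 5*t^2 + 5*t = l*(8*t - 16) + t^2 - 4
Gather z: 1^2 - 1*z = 1 - z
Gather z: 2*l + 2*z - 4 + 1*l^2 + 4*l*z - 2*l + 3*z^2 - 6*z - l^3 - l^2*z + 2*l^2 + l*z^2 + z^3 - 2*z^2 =-l^3 + 3*l^2 + z^3 + z^2*(l + 1) + z*(-l^2 + 4*l - 4) - 4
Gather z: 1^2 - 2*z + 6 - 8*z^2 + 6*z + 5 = -8*z^2 + 4*z + 12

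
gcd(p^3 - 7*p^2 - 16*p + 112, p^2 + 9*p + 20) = p + 4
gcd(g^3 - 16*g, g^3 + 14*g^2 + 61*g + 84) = g + 4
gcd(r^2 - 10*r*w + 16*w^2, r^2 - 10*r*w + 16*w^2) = r^2 - 10*r*w + 16*w^2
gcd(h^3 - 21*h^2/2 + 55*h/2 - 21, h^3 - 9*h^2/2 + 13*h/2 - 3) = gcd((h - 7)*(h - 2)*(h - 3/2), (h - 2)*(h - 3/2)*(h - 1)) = h^2 - 7*h/2 + 3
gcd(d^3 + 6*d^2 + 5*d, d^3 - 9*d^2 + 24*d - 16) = 1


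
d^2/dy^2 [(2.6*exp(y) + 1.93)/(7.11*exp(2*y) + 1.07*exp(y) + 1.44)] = (131.43546*exp(4*y) + 370.482192*exp(3*y) - 115.670457*exp(2*y) - 80.836871*exp(y) + 2.417616)*exp(y)/(359.425431*exp(6*y) + 162.272241*exp(5*y) + 242.805789*exp(4*y) + 66.955571*exp(3*y) + 49.175856*exp(2*y) + 6.656256*exp(y) + 2.985984)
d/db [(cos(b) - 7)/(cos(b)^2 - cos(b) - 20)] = (cos(b)^2 - 14*cos(b) + 27)*sin(b)/(sin(b)^2 + cos(b) + 19)^2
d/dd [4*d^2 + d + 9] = 8*d + 1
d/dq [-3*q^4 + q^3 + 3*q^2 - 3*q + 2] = -12*q^3 + 3*q^2 + 6*q - 3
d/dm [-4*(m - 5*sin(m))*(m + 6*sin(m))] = -4*m*cos(m) - 8*m - 4*sin(m) + 120*sin(2*m)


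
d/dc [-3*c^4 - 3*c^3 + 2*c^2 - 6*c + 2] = -12*c^3 - 9*c^2 + 4*c - 6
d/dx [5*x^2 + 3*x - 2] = 10*x + 3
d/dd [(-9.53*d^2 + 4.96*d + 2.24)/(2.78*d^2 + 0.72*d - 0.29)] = (-20.6504*d^2 - 6.927*d - 3.0512)/(7.7284*d^4 + 4.0032*d^3 - 1.094*d^2 - 0.4176*d + 0.0841)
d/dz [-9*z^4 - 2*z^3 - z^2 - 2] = 2*z*(-18*z^2 - 3*z - 1)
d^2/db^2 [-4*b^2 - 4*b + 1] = -8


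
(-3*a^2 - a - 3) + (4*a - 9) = -3*a^2 + 3*a - 12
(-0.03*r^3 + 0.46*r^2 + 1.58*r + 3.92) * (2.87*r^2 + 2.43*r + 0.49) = -0.0861*r^5 + 1.2473*r^4 + 5.6377*r^3 + 15.3152*r^2 + 10.2998*r + 1.9208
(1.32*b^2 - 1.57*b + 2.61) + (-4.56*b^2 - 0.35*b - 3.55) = -3.24*b^2 - 1.92*b - 0.94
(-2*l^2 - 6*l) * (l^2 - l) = -2*l^4 - 4*l^3 + 6*l^2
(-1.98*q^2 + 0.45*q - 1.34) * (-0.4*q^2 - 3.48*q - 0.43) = 0.792*q^4 + 6.7104*q^3 - 0.1786*q^2 + 4.4697*q + 0.5762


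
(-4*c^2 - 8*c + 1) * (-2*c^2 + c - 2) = 8*c^4 + 12*c^3 - 2*c^2 + 17*c - 2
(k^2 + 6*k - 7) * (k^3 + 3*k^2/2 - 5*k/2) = k^5 + 15*k^4/2 - k^3/2 - 51*k^2/2 + 35*k/2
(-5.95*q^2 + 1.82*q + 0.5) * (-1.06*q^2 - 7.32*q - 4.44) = 6.307*q^4 + 41.6248*q^3 + 12.5656*q^2 - 11.7408*q - 2.22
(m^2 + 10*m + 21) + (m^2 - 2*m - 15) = 2*m^2 + 8*m + 6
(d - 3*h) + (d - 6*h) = 2*d - 9*h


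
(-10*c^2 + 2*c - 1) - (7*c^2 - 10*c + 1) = -17*c^2 + 12*c - 2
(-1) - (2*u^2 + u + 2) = -2*u^2 - u - 3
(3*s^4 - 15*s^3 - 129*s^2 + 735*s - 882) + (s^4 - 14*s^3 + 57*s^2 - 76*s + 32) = 4*s^4 - 29*s^3 - 72*s^2 + 659*s - 850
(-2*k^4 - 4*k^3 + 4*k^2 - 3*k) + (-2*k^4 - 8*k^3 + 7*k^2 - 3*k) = -4*k^4 - 12*k^3 + 11*k^2 - 6*k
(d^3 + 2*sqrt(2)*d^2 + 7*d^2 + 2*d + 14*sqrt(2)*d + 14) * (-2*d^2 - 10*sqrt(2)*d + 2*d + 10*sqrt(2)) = -2*d^5 - 14*sqrt(2)*d^4 - 12*d^4 - 84*sqrt(2)*d^3 - 30*d^3 - 264*d^2 + 78*sqrt(2)*d^2 - 120*sqrt(2)*d + 308*d + 140*sqrt(2)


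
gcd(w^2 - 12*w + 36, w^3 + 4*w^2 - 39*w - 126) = w - 6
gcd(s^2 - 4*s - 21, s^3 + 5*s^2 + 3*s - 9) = s + 3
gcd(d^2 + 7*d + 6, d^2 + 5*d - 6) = d + 6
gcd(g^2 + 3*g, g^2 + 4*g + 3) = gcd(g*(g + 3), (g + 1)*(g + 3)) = g + 3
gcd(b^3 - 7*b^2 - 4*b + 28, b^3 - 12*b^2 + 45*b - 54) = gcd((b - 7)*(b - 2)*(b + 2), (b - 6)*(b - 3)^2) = 1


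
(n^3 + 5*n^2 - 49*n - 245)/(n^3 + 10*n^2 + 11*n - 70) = (n - 7)/(n - 2)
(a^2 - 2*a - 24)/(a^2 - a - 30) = (a + 4)/(a + 5)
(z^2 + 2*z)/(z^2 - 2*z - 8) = z/(z - 4)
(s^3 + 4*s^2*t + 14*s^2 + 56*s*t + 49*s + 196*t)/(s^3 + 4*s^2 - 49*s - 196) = (s^2 + 4*s*t + 7*s + 28*t)/(s^2 - 3*s - 28)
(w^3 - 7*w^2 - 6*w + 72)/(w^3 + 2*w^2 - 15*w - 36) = (w - 6)/(w + 3)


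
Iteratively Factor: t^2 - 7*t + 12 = (t - 4)*(t - 3)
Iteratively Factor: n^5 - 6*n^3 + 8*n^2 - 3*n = (n - 1)*(n^4 + n^3 - 5*n^2 + 3*n) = (n - 1)*(n + 3)*(n^3 - 2*n^2 + n) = (n - 1)^2*(n + 3)*(n^2 - n) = n*(n - 1)^2*(n + 3)*(n - 1)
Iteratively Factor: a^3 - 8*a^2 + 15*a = (a - 3)*(a^2 - 5*a) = a*(a - 3)*(a - 5)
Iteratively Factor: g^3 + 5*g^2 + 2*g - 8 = (g + 2)*(g^2 + 3*g - 4) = (g + 2)*(g + 4)*(g - 1)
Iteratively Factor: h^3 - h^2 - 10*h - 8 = (h + 2)*(h^2 - 3*h - 4) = (h + 1)*(h + 2)*(h - 4)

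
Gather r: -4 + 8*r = 8*r - 4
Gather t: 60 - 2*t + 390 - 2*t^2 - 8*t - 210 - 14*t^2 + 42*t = -16*t^2 + 32*t + 240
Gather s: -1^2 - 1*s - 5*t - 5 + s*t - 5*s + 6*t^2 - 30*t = s*(t - 6) + 6*t^2 - 35*t - 6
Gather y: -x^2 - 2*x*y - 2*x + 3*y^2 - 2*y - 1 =-x^2 - 2*x + 3*y^2 + y*(-2*x - 2) - 1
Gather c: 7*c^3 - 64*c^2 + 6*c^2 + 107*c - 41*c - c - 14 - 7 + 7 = 7*c^3 - 58*c^2 + 65*c - 14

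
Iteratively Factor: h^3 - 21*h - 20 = (h + 1)*(h^2 - h - 20) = (h + 1)*(h + 4)*(h - 5)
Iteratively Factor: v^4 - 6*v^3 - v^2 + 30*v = (v)*(v^3 - 6*v^2 - v + 30) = v*(v - 5)*(v^2 - v - 6) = v*(v - 5)*(v + 2)*(v - 3)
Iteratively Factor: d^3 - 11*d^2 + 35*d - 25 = (d - 5)*(d^2 - 6*d + 5) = (d - 5)*(d - 1)*(d - 5)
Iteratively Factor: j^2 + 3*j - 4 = (j - 1)*(j + 4)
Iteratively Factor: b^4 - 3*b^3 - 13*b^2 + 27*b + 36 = (b - 4)*(b^3 + b^2 - 9*b - 9) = (b - 4)*(b + 1)*(b^2 - 9) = (b - 4)*(b - 3)*(b + 1)*(b + 3)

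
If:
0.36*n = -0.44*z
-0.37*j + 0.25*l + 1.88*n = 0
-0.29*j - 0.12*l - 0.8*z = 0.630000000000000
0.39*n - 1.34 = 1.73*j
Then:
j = -0.73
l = -2.47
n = 0.18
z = -0.15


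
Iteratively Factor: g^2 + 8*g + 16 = (g + 4)*(g + 4)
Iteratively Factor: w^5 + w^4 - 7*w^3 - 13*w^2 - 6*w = (w)*(w^4 + w^3 - 7*w^2 - 13*w - 6) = w*(w + 2)*(w^3 - w^2 - 5*w - 3) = w*(w - 3)*(w + 2)*(w^2 + 2*w + 1) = w*(w - 3)*(w + 1)*(w + 2)*(w + 1)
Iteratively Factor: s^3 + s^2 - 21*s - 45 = (s - 5)*(s^2 + 6*s + 9) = (s - 5)*(s + 3)*(s + 3)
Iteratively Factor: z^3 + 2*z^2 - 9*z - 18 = (z - 3)*(z^2 + 5*z + 6) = (z - 3)*(z + 2)*(z + 3)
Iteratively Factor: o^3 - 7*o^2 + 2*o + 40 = (o + 2)*(o^2 - 9*o + 20) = (o - 5)*(o + 2)*(o - 4)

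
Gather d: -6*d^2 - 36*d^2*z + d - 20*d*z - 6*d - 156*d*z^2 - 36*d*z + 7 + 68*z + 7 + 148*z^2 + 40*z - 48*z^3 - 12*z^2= d^2*(-36*z - 6) + d*(-156*z^2 - 56*z - 5) - 48*z^3 + 136*z^2 + 108*z + 14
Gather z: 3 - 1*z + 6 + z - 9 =0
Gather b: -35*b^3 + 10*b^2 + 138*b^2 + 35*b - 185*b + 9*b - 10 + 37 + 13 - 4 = -35*b^3 + 148*b^2 - 141*b + 36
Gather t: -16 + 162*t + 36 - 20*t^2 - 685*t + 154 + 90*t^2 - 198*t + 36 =70*t^2 - 721*t + 210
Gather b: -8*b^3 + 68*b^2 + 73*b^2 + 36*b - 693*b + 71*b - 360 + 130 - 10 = -8*b^3 + 141*b^2 - 586*b - 240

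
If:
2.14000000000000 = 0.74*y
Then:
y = 2.89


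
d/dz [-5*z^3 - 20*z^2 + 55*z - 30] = -15*z^2 - 40*z + 55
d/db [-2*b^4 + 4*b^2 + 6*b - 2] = -8*b^3 + 8*b + 6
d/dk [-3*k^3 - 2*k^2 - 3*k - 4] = -9*k^2 - 4*k - 3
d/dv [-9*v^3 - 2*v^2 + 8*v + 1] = -27*v^2 - 4*v + 8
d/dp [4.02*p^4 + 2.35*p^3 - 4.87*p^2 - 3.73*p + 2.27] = 16.08*p^3 + 7.05*p^2 - 9.74*p - 3.73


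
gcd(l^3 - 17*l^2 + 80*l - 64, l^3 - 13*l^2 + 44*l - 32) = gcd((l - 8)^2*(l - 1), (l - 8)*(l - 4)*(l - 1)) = l^2 - 9*l + 8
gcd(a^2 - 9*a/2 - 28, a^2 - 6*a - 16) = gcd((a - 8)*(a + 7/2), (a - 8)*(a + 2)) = a - 8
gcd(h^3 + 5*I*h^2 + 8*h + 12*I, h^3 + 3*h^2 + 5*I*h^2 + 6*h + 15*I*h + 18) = h + 6*I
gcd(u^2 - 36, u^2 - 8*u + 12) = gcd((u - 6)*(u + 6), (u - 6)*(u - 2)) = u - 6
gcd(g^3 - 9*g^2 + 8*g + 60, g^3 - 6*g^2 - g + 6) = g - 6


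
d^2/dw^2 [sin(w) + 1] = -sin(w)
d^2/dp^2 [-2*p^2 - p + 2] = -4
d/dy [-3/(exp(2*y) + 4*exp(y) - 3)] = 6*(exp(y) + 2)*exp(y)/(exp(2*y) + 4*exp(y) - 3)^2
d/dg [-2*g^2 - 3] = -4*g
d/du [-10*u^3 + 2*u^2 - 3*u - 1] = -30*u^2 + 4*u - 3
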